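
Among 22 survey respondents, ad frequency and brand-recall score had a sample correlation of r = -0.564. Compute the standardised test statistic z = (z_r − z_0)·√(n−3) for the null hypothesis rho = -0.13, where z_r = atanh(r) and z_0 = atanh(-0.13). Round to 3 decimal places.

-2.214

z_r = atanh(-0.564) = -0.638680,  z_0 = atanh(-0.13) = -0.130740
SE = 1/√(n−3) = 1/√19 = 0.229416
z = (z_r − z_0)/SE = (-0.638680 − (-0.130740)) / 0.229416 = -0.507940 / 0.229416 = -2.214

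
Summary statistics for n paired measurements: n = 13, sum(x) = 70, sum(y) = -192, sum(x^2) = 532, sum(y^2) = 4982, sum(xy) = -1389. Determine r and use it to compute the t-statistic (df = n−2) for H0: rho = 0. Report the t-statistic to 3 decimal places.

S_xy = nΣxy − ΣxΣy = 13·(-1389) − 70·(-192) = -18057 − (-13440) = -4617
S_xx = nΣx² − (Σx)² = 13·532 − 70² = 6916 − 4900 = 2016
S_yy = nΣy² − (Σy)² = 13·4982 − (-192)² = 64766 − 36864 = 27902
r = S_xy / √(S_xx·S_yy) = -4617 / √(2016·27902) = -4617 / √56250432 = -4617 / 7500.0288 = -0.6156
t = r·√(n−2)/√(1−r²) = -0.6156·√11 / √(1−0.378963) = -2.041714 / 0.788059 = -2.591

-2.591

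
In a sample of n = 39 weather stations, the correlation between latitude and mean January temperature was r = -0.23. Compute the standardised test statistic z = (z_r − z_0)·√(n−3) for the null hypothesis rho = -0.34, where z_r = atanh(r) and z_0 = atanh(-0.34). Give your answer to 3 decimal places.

z_r = atanh(-0.23) = -0.234189,  z_0 = atanh(-0.34) = -0.354093
SE = 1/√(n−3) = 1/√36 = 0.166667
z = (z_r − z_0)/SE = (-0.234189 − (-0.354093)) / 0.166667 = 0.119904 / 0.166667 = 0.719

0.719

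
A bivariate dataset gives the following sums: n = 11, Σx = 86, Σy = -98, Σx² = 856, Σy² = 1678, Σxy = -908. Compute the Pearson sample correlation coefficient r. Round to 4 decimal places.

S_xy = nΣxy − ΣxΣy = 11·(-908) − 86·(-98) = -9988 − (-8428) = -1560
S_xx = nΣx² − (Σx)² = 11·856 − 86² = 9416 − 7396 = 2020
S_yy = nΣy² − (Σy)² = 11·1678 − (-98)² = 18458 − 9604 = 8854
r = S_xy / √(S_xx·S_yy) = -1560 / √(2020·8854) = -1560 / √17885080 = -1560 / 4229.0755 = -0.3689

-0.3689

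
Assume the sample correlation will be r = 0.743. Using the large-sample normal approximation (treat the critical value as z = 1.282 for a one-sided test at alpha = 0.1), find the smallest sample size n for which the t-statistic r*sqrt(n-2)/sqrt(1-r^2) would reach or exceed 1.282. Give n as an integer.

r√(n−2)/√(1−r²) ≥ 1.282  ⇔  n−2 ≥ (1.282)²·(1−r²)/r²
(1−r²)/r² = (1−0.552049)/0.552049 = 0.8114
n ≥ 2 + 1.643524·0.8114 = 2 + 1.3336 = 3.3336
⌈3.3336⌉ = 4

4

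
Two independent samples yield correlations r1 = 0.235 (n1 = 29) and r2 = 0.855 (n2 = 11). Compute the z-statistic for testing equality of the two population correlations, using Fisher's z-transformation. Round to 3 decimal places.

z1 = atanh(0.235) = 0.239475,  z2 = atanh(0.855) = 1.274453
SE = √(1/(n1−3) + 1/(n2−3)) = √(1/26 + 1/8) = √(0.0384615 + 0.1250000) = √0.1634615 = 0.404304
z = (z1 − z2)/SE = (0.239475 − 1.274453) / 0.404304 = -1.034978 / 0.404304 = -2.560

-2.560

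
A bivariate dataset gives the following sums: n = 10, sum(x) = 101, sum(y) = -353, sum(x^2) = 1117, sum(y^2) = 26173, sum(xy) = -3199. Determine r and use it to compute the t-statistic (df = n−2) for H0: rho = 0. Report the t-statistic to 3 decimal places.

0.948

Numerator: nΣxy − (Σx)(Σy) = 10·(-3199) − (101)(-353) = 3663
Denominator: √[(nΣx²−(Σx)²)(nΣy²−(Σy)²)]
  nΣx²−(Σx)² = 10·1117 − 10201 = 969;  nΣy²−(Σy)² = 10·26173 − 124609 = 137121
  √(969·137121) = √132870249 = 11526.9358
r = 3663 / 11526.9358 = 0.3178
t = r·√(n−2)/√(1−r²) = 0.3178·√8 / √(1−0.100997) = 0.898874 / 0.948158 = 0.948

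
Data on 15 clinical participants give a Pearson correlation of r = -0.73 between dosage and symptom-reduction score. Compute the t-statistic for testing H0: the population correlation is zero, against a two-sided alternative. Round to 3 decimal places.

-3.851

t = r·√(n−2) / √(1−r²) with r = -0.73, n = 15
  = -0.73·√13 / √(1 − 0.5329)
  = -0.73·3.605551 / 0.683447
  = -2.632052 / 0.683447 = -3.851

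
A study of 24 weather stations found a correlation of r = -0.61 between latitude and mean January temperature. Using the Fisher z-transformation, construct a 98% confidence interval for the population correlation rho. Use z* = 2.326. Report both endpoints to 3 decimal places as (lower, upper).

Fisher z: z_r = atanh(r) = ½·ln((1+(-0.61))/(1−(-0.61))) = -0.708921
SE(z) = 1/√(n−3) = 1/√21 = 0.218218
98% ⇒ z* = 2.326; margin = 2.326·0.218218 = 0.507575
CI on z-scale: (-1.216496, -0.201346)
Back-transform: tanh(-1.216496) = -0.838618, tanh(-0.201346) = -0.198669

(-0.839, -0.199)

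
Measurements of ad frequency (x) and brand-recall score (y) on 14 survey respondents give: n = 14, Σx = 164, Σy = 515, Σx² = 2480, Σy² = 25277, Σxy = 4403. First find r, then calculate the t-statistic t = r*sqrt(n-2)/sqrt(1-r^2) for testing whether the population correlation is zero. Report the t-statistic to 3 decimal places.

-6.010

S_xy = nΣxy − ΣxΣy = 14·4403 − 164·515 = 61642 − 84460 = -22818
S_xx = nΣx² − (Σx)² = 14·2480 − 164² = 34720 − 26896 = 7824
S_yy = nΣy² − (Σy)² = 14·25277 − 515² = 353878 − 265225 = 88653
r = S_xy / √(S_xx·S_yy) = -22818 / √(7824·88653) = -22818 / √693621072 = -22818 / 26336.6868 = -0.8664
t = r·√(n−2)/√(1−r²) = -0.8664·√12 / √(1−0.750649) = -3.001298 / 0.499351 = -6.010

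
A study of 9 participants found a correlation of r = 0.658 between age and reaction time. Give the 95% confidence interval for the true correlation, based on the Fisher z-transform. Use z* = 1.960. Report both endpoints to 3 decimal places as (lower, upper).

z_r = atanh(0.658) = 0.789278;  SE = 1/√(n−3) = 1/√6 = 0.408248
z-limits: 0.789278 ± 1.960·0.408248 = 0.789278 ± 0.800166 = [-0.010888, 1.589444]
ρ-limits: (tanh -0.010888, tanh 1.589444) = (-0.011, 0.920)

(-0.011, 0.920)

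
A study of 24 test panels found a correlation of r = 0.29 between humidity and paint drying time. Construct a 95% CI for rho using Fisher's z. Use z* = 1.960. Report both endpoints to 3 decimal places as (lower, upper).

Fisher z: z_r = atanh(r) = ½·ln((1+0.29)/(1−0.29)) = 0.298566
SE(z) = 1/√(n−3) = 1/√21 = 0.218218
95% ⇒ z* = 1.960; margin = 1.960·0.218218 = 0.427707
CI on z-scale: (-0.129141, 0.726273)
Back-transform: tanh(-0.129141) = -0.128428, tanh(0.726273) = 0.620780

(-0.128, 0.621)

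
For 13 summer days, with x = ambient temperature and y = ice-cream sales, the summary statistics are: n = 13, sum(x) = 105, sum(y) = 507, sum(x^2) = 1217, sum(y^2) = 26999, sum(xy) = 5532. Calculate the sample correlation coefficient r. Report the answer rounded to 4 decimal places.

S_xy = nΣxy − ΣxΣy = 13·5532 − 105·507 = 71916 − 53235 = 18681
S_xx = nΣx² − (Σx)² = 13·1217 − 105² = 15821 − 11025 = 4796
S_yy = nΣy² − (Σy)² = 13·26999 − 507² = 350987 − 257049 = 93938
r = S_xy / √(S_xx·S_yy) = 18681 / √(4796·93938) = 18681 / √450526648 = 18681 / 21225.6130 = 0.8801

0.8801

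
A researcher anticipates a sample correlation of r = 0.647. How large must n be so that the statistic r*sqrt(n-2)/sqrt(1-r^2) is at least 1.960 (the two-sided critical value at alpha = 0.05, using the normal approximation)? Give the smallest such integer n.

8

Need r·√(n−2)/√(1−r²) ≥ 1.960
√(n−2) ≥ 1.960·√(1−0.418609) / 0.647 = 1.960·0.762490 / 0.647 = 2.3099
n−2 ≥ 5.3356  ⇒  n ≥ 7.3356
Smallest integer n = 8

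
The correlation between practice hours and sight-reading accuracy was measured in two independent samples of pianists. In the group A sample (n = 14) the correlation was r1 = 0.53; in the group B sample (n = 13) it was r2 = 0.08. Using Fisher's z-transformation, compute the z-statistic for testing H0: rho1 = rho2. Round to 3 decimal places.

1.167

z1 = atanh(0.53) = 0.590145,  z2 = atanh(0.08) = 0.080171
SE = √(1/(n1−3) + 1/(n2−3)) = √(1/11 + 1/10) = √(0.0909091 + 0.1000000) = √0.1909091 = 0.436931
z = (z1 − z2)/SE = (0.590145 − 0.080171) / 0.436931 = 0.509974 / 0.436931 = 1.167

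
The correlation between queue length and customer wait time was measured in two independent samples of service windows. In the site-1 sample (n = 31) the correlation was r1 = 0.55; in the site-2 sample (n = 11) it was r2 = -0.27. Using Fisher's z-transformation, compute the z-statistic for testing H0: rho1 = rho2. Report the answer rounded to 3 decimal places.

z1 = atanh(0.55) = 0.618381,  z2 = atanh(-0.27) = -0.276864
SE = √(1/(n1−3) + 1/(n2−3)) = √(1/28 + 1/8) = √(0.0357143 + 0.1250000) = √0.1607143 = 0.400892
z = (z1 − z2)/SE = (0.618381 − (-0.276864)) / 0.400892 = 0.895245 / 0.400892 = 2.233

2.233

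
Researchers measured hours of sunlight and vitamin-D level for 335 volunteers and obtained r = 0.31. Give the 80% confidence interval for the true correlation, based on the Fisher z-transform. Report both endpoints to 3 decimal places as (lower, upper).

(0.245, 0.372)

z_r = atanh(0.31) = 0.320545;  SE = 1/√(n−3) = 1/√332 = 0.054882
z-limits: 0.320545 ± 1.282·0.054882 = 0.320545 ± 0.070359 = [0.250186, 0.390904]
ρ-limits: (tanh 0.250186, tanh 0.390904) = (0.245, 0.372)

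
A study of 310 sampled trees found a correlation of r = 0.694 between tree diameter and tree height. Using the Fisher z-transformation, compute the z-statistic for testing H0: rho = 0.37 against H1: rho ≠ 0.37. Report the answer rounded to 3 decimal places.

z_r = atanh(0.694) = 0.855631,  z_0 = atanh(0.37) = 0.388423
SE = 1/√(n−3) = 1/√307 = 0.057073
z = (z_r − z_0)/SE = (0.855631 − 0.388423) / 0.057073 = 0.467208 / 0.057073 = 8.186

8.186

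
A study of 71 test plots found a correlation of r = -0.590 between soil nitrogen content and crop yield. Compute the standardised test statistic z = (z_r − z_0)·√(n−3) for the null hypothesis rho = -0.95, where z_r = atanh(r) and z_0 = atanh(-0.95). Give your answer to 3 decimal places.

9.517

z_r = atanh(-0.590) = -0.677666,  z_0 = atanh(-0.95) = -1.831781
SE = 1/√(n−3) = 1/√68 = 0.121268
z = (z_r − z_0)/SE = (-0.677666 − (-1.831781)) / 0.121268 = 1.154115 / 0.121268 = 9.517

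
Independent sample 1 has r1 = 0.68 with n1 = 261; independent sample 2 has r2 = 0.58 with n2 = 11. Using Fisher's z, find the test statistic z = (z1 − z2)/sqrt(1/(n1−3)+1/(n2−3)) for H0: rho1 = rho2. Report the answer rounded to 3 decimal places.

Fisher z-transforms: z1 = atanh(0.68) = 0.829114, z2 = atanh(0.58) = 0.662463; difference d = 0.166651
Var(d) = 1/258 + 1/8 = 0.0038760 + 0.1250000 = 0.1288760
z = d/√Var(d) = 0.166651 / √0.1288760 = 0.166651 / 0.358993 = 0.464

0.464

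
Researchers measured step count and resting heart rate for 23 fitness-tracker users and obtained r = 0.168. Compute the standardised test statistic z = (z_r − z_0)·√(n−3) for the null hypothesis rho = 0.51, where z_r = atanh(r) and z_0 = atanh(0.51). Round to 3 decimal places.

Fisher z: atanh(0.168) = 0.169608, atanh(0.51) = 0.562730
z = (z_r − z_0)·√(n−3) = (0.169608 − 0.562730)·√20 = -0.393122 · 4.472136 = -1.758

-1.758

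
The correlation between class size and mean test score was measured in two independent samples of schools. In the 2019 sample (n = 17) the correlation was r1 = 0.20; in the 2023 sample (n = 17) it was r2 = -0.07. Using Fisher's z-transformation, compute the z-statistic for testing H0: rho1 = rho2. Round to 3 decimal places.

0.722

z1 = atanh(0.20) = 0.202733,  z2 = atanh(-0.07) = -0.070115
SE = √(1/(n1−3) + 1/(n2−3)) = √(1/14 + 1/14) = √(0.0714286 + 0.0714286) = √0.1428572 = 0.377965
z = (z1 − z2)/SE = (0.202733 − (-0.070115)) / 0.377965 = 0.272848 / 0.377965 = 0.722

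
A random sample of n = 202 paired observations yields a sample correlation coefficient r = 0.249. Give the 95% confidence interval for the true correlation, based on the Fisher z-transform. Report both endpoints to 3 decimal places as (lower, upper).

z_r = atanh(0.249) = 0.254346;  SE = 1/√(n−3) = 1/√199 = 0.070888
z-limits: 0.254346 ± 1.960·0.070888 = 0.254346 ± 0.138940 = [0.115406, 0.393286]
ρ-limits: (tanh 0.115406, tanh 0.393286) = (0.115, 0.374)

(0.115, 0.374)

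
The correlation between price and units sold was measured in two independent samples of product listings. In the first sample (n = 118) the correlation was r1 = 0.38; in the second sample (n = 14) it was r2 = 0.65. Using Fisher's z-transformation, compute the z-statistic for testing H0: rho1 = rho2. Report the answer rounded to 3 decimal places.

-1.189

z1 = atanh(0.38) = 0.400060,  z2 = atanh(0.65) = 0.775299
SE = √(1/(n1−3) + 1/(n2−3)) = √(1/115 + 1/11) = √(0.0086957 + 0.0909091) = √0.0996048 = 0.315602
z = (z1 − z2)/SE = (0.400060 − 0.775299) / 0.315602 = -0.375239 / 0.315602 = -1.189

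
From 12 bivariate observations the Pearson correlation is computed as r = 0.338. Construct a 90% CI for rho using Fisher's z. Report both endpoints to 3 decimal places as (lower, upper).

Fisher z: z_r = atanh(r) = ½·ln((1+0.338)/(1−0.338)) = 0.351833
SE(z) = 1/√(n−3) = 1/√9 = 0.333333
90% ⇒ z* = 1.645; margin = 1.645·0.333333 = 0.548333
CI on z-scale: (-0.196500, 0.900166)
Back-transform: tanh(-0.196500) = -0.194009, tanh(0.900166) = 0.716379

(-0.194, 0.716)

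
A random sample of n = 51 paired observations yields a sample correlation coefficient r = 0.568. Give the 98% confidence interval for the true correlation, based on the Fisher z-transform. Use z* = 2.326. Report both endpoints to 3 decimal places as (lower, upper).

(0.299, 0.753)

z_r = atanh(0.568) = 0.644565;  SE = 1/√(n−3) = 1/√48 = 0.144338
z-limits: 0.644565 ± 2.326·0.144338 = 0.644565 ± 0.335730 = [0.308835, 0.980295]
ρ-limits: (tanh 0.308835, tanh 0.980295) = (0.299, 0.753)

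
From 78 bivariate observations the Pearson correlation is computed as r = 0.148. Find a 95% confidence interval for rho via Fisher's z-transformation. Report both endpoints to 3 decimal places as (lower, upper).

z_r = atanh(0.148) = 0.149095;  SE = 1/√(n−3) = 1/√75 = 0.115470
z-limits: 0.149095 ± 1.960·0.115470 = 0.149095 ± 0.226321 = [-0.077226, 0.375416]
ρ-limits: (tanh -0.077226, tanh 0.375416) = (-0.077, 0.359)

(-0.077, 0.359)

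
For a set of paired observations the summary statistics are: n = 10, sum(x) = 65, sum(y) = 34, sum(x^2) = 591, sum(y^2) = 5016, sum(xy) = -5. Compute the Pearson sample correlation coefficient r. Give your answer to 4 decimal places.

Numerator: nΣxy − (Σx)(Σy) = 10·(-5) − (65)(34) = -2260
Denominator: √[(nΣx²−(Σx)²)(nΣy²−(Σy)²)]
  nΣx²−(Σx)² = 10·591 − 4225 = 1685;  nΣy²−(Σy)² = 10·5016 − 1156 = 49004
  √(1685·49004) = √82571740 = 9086.8994
r = -2260 / 9086.8994 = -0.2487

-0.2487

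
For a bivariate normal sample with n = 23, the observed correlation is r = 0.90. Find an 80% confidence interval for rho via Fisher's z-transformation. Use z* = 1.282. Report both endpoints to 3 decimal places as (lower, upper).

z_r = atanh(0.90) = 1.472219;  SE = 1/√(n−3) = 1/√20 = 0.223607
z-limits: 1.472219 ± 1.282·0.223607 = 1.472219 ± 0.286664 = [1.185555, 1.758883]
ρ-limits: (tanh 1.185555, tanh 1.758883) = (0.829, 0.942)

(0.829, 0.942)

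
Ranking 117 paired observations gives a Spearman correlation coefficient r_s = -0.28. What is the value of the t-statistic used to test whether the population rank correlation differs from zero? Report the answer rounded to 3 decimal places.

1 − r_s² = 1 − 0.0784 = 0.9216;  √(1−r_s²) = 0.960000
√(n−2) = √115 = 10.723805
t = r_s·√(n−2)/√(1−r_s²) = -0.28 · 10.723805 / 0.960000 = -3.128

-3.128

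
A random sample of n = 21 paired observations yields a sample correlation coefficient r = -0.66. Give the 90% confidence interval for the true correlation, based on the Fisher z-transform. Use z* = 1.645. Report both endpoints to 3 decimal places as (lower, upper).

z_r = atanh(-0.66) = -0.792814;  SE = 1/√(n−3) = 1/√18 = 0.235702
z-limits: -0.792814 ± 1.645·0.235702 = -0.792814 ± 0.387730 = [-1.180544, -0.405084]
ρ-limits: (tanh -1.180544, tanh -0.405084) = (-0.828, -0.384)

(-0.828, -0.384)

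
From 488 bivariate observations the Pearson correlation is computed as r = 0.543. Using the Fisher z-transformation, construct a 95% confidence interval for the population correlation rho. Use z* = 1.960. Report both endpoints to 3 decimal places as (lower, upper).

(0.477, 0.603)

Fisher z: z_r = atanh(r) = ½·ln((1+0.543)/(1−0.543)) = 0.608400
SE(z) = 1/√(n−3) = 1/√485 = 0.045408
95% ⇒ z* = 1.960; margin = 1.960·0.045408 = 0.089000
CI on z-scale: (0.519400, 0.697400)
Back-transform: tanh(0.519400) = 0.477237, tanh(0.697400) = 0.602715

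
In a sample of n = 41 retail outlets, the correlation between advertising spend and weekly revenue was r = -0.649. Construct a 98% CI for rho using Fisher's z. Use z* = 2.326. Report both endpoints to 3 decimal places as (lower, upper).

Fisher z: z_r = atanh(r) = ½·ln((1+(-0.649))/(1−(-0.649))) = -0.773569
SE(z) = 1/√(n−3) = 1/√38 = 0.162221
98% ⇒ z* = 2.326; margin = 2.326·0.162221 = 0.377326
CI on z-scale: (-1.150895, -0.396243)
Back-transform: tanh(-1.150895) = -0.818050, tanh(-0.396243) = -0.376730

(-0.818, -0.377)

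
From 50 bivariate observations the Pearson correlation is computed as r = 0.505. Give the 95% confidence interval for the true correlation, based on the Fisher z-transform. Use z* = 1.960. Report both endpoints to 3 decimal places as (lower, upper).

(0.264, 0.687)

Fisher z: z_r = atanh(r) = ½·ln((1+0.505)/(1−0.505)) = 0.555995
SE(z) = 1/√(n−3) = 1/√47 = 0.145865
95% ⇒ z* = 1.960; margin = 1.960·0.145865 = 0.285895
CI on z-scale: (0.270100, 0.841890)
Back-transform: tanh(0.270100) = 0.263718, tanh(0.841890) = 0.686809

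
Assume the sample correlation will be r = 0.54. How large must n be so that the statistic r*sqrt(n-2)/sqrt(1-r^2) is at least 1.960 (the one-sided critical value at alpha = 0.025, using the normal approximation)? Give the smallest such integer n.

r√(n−2)/√(1−r²) ≥ 1.960  ⇔  n−2 ≥ (1.960)²·(1−r²)/r²
(1−r²)/r² = (1−0.2916)/0.2916 = 2.4294
n ≥ 2 + 3.8416·2.4294 = 2 + 9.3328 = 11.3328
⌈11.3328⌉ = 12

12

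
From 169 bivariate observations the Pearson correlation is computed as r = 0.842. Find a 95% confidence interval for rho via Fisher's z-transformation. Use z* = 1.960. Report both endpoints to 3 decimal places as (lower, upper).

Fisher z: z_r = atanh(r) = ½·ln((1+0.842)/(1−0.842)) = 1.228006
SE(z) = 1/√(n−3) = 1/√166 = 0.077615
95% ⇒ z* = 1.960; margin = 1.960·0.077615 = 0.152125
CI on z-scale: (1.075881, 1.380131)
Back-transform: tanh(1.075881) = 0.791667, tanh(1.380131) = 0.880981

(0.792, 0.881)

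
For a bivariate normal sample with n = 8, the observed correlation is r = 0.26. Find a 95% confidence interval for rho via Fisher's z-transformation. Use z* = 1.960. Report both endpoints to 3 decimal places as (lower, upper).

z_r = atanh(0.26) = 0.266108;  SE = 1/√(n−3) = 1/√5 = 0.447214
z-limits: 0.266108 ± 1.960·0.447214 = 0.266108 ± 0.876539 = [-0.610431, 1.142647]
ρ-limits: (tanh -0.610431, tanh 1.142647) = (-0.544, 0.815)

(-0.544, 0.815)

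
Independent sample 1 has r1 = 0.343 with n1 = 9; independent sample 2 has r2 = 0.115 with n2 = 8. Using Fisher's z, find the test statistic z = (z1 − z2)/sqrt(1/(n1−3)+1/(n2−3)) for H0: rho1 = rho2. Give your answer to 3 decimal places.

z1 = atanh(0.343) = 0.357489,  z2 = atanh(0.115) = 0.115511
SE = √(1/(n1−3) + 1/(n2−3)) = √(1/6 + 1/5) = √(0.1666667 + 0.2000000) = √0.3666667 = 0.605530
z = (z1 − z2)/SE = (0.357489 − 0.115511) / 0.605530 = 0.241978 / 0.605530 = 0.400

0.400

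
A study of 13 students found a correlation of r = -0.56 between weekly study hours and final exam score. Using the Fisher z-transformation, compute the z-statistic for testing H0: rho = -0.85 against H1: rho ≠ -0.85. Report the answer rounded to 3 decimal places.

z_r = atanh(-0.56) = -0.632833,  z_0 = atanh(-0.85) = -1.256153
SE = 1/√(n−3) = 1/√10 = 0.316228
z = (z_r − z_0)/SE = (-0.632833 − (-1.256153)) / 0.316228 = 0.623320 / 0.316228 = 1.971

1.971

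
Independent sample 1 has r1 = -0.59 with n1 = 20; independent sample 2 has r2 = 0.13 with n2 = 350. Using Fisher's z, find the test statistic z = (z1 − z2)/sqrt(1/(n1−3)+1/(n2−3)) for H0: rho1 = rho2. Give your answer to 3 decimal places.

-3.254

Fisher z-transforms: z1 = atanh(-0.59) = -0.677666, z2 = atanh(0.13) = 0.130740; difference d = -0.808406
Var(d) = 1/17 + 1/347 = 0.0588235 + 0.0028818 = 0.0617053
z = d/√Var(d) = -0.808406 / √0.0617053 = -0.808406 / 0.248406 = -3.254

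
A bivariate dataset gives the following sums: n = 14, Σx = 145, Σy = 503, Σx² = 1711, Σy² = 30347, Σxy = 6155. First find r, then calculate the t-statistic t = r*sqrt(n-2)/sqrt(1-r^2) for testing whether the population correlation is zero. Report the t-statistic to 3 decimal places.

2.531

Numerator: nΣxy − (Σx)(Σy) = 14·6155 − (145)(503) = 13235
Denominator: √[(nΣx²−(Σx)²)(nΣy²−(Σy)²)]
  nΣx²−(Σx)² = 14·1711 − 21025 = 2929;  nΣy²−(Σy)² = 14·30347 − 253009 = 171849
  √(2929·171849) = √503345721 = 22435.3676
r = 13235 / 22435.3676 = 0.5899
t = r·√(n−2)/√(1−r²) = 0.5899·√12 / √(1−0.347982) = 2.043474 / 0.807476 = 2.531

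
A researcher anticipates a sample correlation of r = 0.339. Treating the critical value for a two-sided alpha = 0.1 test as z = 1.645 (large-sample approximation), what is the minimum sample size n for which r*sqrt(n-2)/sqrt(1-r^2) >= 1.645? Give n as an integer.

23

r√(n−2)/√(1−r²) ≥ 1.645  ⇔  n−2 ≥ (1.645)²·(1−r²)/r²
(1−r²)/r² = (1−0.114921)/0.114921 = 7.7016
n ≥ 2 + 2.706025·7.7016 = 2 + 20.8407 = 22.8407
⌈22.8407⌉ = 23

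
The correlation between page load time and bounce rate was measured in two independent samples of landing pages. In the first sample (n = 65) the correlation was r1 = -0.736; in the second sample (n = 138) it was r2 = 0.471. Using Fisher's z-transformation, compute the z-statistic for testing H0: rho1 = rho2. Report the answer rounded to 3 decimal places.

-9.471

Fisher z-transforms: z1 = atanh(-0.736) = -0.941695, z2 = atanh(0.471) = 0.511355; difference d = -1.453050
Var(d) = 1/62 + 1/135 = 0.0161290 + 0.0074074 = 0.0235364
z = d/√Var(d) = -1.453050 / √0.0235364 = -1.453050 / 0.153416 = -9.471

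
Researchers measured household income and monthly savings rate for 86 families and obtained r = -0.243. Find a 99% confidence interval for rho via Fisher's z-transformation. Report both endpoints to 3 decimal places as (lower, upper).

(-0.486, 0.035)

z_r = atanh(-0.243) = -0.247960;  SE = 1/√(n−3) = 1/√83 = 0.109764
z-limits: -0.247960 ± 2.576·0.109764 = -0.247960 ± 0.282752 = [-0.530712, 0.034792]
ρ-limits: (tanh -0.530712, tanh 0.034792) = (-0.486, 0.035)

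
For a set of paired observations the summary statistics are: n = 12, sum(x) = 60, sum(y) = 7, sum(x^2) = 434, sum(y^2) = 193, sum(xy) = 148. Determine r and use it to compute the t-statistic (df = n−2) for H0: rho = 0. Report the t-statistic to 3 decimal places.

3.190

S_xy = nΣxy − ΣxΣy = 12·148 − 60·7 = 1776 − 420 = 1356
S_xx = nΣx² − (Σx)² = 12·434 − 60² = 5208 − 3600 = 1608
S_yy = nΣy² − (Σy)² = 12·193 − 7² = 2316 − 49 = 2267
r = S_xy / √(S_xx·S_yy) = 1356 / √(1608·2267) = 1356 / √3645336 = 1356 / 1909.2763 = 0.7102
t = r·√(n−2)/√(1−r²) = 0.7102·√10 / √(1−0.504384) = 2.245850 / 0.704000 = 3.190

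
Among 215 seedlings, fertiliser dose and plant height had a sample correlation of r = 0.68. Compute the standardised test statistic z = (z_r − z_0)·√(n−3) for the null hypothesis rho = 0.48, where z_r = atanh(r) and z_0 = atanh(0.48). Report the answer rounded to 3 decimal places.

4.457

Fisher z: atanh(0.68) = 0.829114, atanh(0.48) = 0.522984
z = (z_r − z_0)·√(n−3) = (0.829114 − 0.522984)·√212 = 0.306130 · 14.560220 = 4.457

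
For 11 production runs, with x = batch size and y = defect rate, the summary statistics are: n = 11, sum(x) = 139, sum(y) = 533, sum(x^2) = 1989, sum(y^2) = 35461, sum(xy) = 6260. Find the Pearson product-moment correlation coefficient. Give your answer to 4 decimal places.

S_xy = nΣxy − ΣxΣy = 11·6260 − 139·533 = 68860 − 74087 = -5227
S_xx = nΣx² − (Σx)² = 11·1989 − 139² = 21879 − 19321 = 2558
S_yy = nΣy² − (Σy)² = 11·35461 − 533² = 390071 − 284089 = 105982
r = S_xy / √(S_xx·S_yy) = -5227 / √(2558·105982) = -5227 / √271101956 = -5227 / 16465.1740 = -0.3175

-0.3175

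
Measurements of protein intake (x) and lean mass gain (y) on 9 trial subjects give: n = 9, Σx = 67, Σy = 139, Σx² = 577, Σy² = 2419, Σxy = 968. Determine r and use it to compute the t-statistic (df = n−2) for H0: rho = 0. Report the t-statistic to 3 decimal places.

-1.362

Numerator: nΣxy − (Σx)(Σy) = 9·968 − (67)(139) = -601
Denominator: √[(nΣx²−(Σx)²)(nΣy²−(Σy)²)]
  nΣx²−(Σx)² = 9·577 − 4489 = 704;  nΣy²−(Σy)² = 9·2419 − 19321 = 2450
  √(704·2450) = √1724800 = 1313.3164
r = -601 / 1313.3164 = -0.4576
t = r·√(n−2)/√(1−r²) = -0.4576·√7 / √(1−0.209398) = -1.210696 / 0.889158 = -1.362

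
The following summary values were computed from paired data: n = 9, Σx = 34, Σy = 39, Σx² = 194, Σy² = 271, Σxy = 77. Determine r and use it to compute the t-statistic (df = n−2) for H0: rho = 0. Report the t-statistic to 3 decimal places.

Numerator: nΣxy − (Σx)(Σy) = 9·77 − (34)(39) = -633
Denominator: √[(nΣx²−(Σx)²)(nΣy²−(Σy)²)]
  nΣx²−(Σx)² = 9·194 − 1156 = 590;  nΣy²−(Σy)² = 9·271 − 1521 = 918
  √(590·918) = √541620 = 735.9484
r = -633 / 735.9484 = -0.8601
t = r·√(n−2)/√(1−r²) = -0.8601·√7 / √(1−0.739772) = -2.275611 / 0.510125 = -4.461

-4.461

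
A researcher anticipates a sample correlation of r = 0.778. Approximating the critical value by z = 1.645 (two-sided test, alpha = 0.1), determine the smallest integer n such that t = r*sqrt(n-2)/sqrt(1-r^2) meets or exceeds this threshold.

4

Need r·√(n−2)/√(1−r²) ≥ 1.645
√(n−2) ≥ 1.645·√(1−0.605284) / 0.778 = 1.645·0.628264 / 0.778 = 1.3284
n−2 ≥ 1.7646  ⇒  n ≥ 3.7646
Smallest integer n = 4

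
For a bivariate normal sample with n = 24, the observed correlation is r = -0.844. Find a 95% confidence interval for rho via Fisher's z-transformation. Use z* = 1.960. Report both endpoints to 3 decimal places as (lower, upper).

(-0.931, -0.668)

Fisher z: z_r = atanh(r) = ½·ln((1+(-0.844))/(1−(-0.844))) = -1.234918
SE(z) = 1/√(n−3) = 1/√21 = 0.218218
95% ⇒ z* = 1.960; margin = 1.960·0.218218 = 0.427707
CI on z-scale: (-1.662625, -0.807211)
Back-transform: tanh(-1.662625) = -0.930570, tanh(-0.807211) = -0.668049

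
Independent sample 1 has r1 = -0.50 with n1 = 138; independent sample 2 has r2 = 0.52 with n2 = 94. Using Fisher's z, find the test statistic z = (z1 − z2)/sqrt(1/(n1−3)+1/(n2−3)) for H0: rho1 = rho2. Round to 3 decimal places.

-8.299

z1 = atanh(-0.50) = -0.549306,  z2 = atanh(0.52) = 0.576340
SE = √(1/(n1−3) + 1/(n2−3)) = √(1/135 + 1/91) = √(0.0074074 + 0.0109890) = √0.0183964 = 0.135633
z = (z1 − z2)/SE = (-0.549306 − 0.576340) / 0.135633 = -1.125646 / 0.135633 = -8.299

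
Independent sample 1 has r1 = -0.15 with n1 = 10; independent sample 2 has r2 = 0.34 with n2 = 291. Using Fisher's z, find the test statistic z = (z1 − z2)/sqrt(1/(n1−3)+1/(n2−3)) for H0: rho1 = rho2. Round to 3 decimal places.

z1 = atanh(-0.15) = -0.151140,  z2 = atanh(0.34) = 0.354093
SE = √(1/(n1−3) + 1/(n2−3)) = √(1/7 + 1/288) = √(0.1428571 + 0.0034722) = √0.1463293 = 0.382530
z = (z1 − z2)/SE = (-0.151140 − 0.354093) / 0.382530 = -0.505233 / 0.382530 = -1.321

-1.321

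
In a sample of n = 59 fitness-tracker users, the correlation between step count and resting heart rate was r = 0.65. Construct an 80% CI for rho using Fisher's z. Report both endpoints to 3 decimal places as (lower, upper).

z_r = atanh(0.65) = 0.775299;  SE = 1/√(n−3) = 1/√56 = 0.133631
z-limits: 0.775299 ± 1.282·0.133631 = 0.775299 ± 0.171315 = [0.603984, 0.946614]
ρ-limits: (tanh 0.603984, tanh 0.946614) = (0.540, 0.738)

(0.540, 0.738)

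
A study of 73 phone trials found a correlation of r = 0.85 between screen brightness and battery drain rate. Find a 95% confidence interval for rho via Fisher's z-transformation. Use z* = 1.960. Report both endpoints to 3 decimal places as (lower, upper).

Fisher z: z_r = atanh(r) = ½·ln((1+0.85)/(1−0.85)) = 1.256153
SE(z) = 1/√(n−3) = 1/√70 = 0.119523
95% ⇒ z* = 1.960; margin = 1.960·0.119523 = 0.234265
CI on z-scale: (1.021888, 1.490418)
Back-transform: tanh(1.021888) = 0.770634, tanh(1.490418) = 0.903402

(0.771, 0.903)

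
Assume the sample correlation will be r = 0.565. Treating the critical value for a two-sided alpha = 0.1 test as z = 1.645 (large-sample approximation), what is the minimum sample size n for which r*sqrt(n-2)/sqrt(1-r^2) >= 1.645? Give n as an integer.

Need r·√(n−2)/√(1−r²) ≥ 1.645
√(n−2) ≥ 1.645·√(1−0.319225) / 0.565 = 1.645·0.825091 / 0.565 = 2.4023
n−2 ≥ 5.7710  ⇒  n ≥ 7.7710
Smallest integer n = 8

8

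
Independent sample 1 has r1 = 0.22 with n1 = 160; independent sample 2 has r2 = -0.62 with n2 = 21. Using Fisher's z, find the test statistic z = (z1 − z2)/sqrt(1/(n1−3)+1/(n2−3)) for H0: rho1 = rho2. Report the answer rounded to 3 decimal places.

z1 = atanh(0.22) = 0.223656,  z2 = atanh(-0.62) = -0.725005
SE = √(1/(n1−3) + 1/(n2−3)) = √(1/157 + 1/18) = √(0.0063694 + 0.0555556) = √0.0619250 = 0.248847
z = (z1 − z2)/SE = (0.223656 − (-0.725005)) / 0.248847 = 0.948661 / 0.248847 = 3.812

3.812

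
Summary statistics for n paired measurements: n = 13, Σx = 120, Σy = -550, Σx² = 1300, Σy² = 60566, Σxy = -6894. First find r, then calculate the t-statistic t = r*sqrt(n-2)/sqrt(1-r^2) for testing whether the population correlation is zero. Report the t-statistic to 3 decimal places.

-3.063

S_xy = nΣxy − ΣxΣy = 13·(-6894) − 120·(-550) = -89622 − (-66000) = -23622
S_xx = nΣx² − (Σx)² = 13·1300 − 120² = 16900 − 14400 = 2500
S_yy = nΣy² − (Σy)² = 13·60566 − (-550)² = 787358 − 302500 = 484858
r = S_xy / √(S_xx·S_yy) = -23622 / √(2500·484858) = -23622 / √1212145000 = -23622 / 34815.8728 = -0.6785
t = r·√(n−2)/√(1−r²) = -0.6785·√11 / √(1−0.460362) = -2.250330 / 0.734601 = -3.063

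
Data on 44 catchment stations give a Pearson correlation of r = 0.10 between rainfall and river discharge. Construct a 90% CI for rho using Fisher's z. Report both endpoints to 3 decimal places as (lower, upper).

Fisher z: z_r = atanh(r) = ½·ln((1+0.10)/(1−0.10)) = 0.100335
SE(z) = 1/√(n−3) = 1/√41 = 0.156174
90% ⇒ z* = 1.645; margin = 1.645·0.156174 = 0.256906
CI on z-scale: (-0.156571, 0.357241)
Back-transform: tanh(-0.156571) = -0.155304, tanh(0.357241) = 0.342782

(-0.155, 0.343)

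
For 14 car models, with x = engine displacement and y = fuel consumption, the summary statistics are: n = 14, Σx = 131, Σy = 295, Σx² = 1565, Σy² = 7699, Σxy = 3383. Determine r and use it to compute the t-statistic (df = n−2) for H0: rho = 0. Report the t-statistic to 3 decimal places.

Numerator: nΣxy − (Σx)(Σy) = 14·3383 − (131)(295) = 8717
Denominator: √[(nΣx²−(Σx)²)(nΣy²−(Σy)²)]
  nΣx²−(Σx)² = 14·1565 − 17161 = 4749;  nΣy²−(Σy)² = 14·7699 − 87025 = 20761
  √(4749·20761) = √98593989 = 9929.4506
r = 8717 / 9929.4506 = 0.8779
t = r·√(n−2)/√(1−r²) = 0.8779·√12 / √(1−0.770708) = 3.041135 / 0.478844 = 6.351

6.351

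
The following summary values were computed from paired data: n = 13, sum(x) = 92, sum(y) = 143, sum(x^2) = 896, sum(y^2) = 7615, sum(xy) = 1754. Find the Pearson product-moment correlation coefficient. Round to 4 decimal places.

0.6100

Numerator: nΣxy − (Σx)(Σy) = 13·1754 − (92)(143) = 9646
Denominator: √[(nΣx²−(Σx)²)(nΣy²−(Σy)²)]
  nΣx²−(Σx)² = 13·896 − 8464 = 3184;  nΣy²−(Σy)² = 13·7615 − 20449 = 78546
  √(3184·78546) = √250090464 = 15814.2488
r = 9646 / 15814.2488 = 0.6100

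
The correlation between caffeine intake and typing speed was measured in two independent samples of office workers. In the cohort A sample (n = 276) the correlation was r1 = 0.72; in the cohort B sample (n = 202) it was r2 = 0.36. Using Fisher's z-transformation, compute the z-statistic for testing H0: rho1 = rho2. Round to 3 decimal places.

z1 = atanh(0.72) = 0.907645,  z2 = atanh(0.36) = 0.376886
SE = √(1/(n1−3) + 1/(n2−3)) = √(1/273 + 1/199) = √(0.0036630 + 0.0050251) = √0.0086881 = 0.093210
z = (z1 − z2)/SE = (0.907645 − 0.376886) / 0.093210 = 0.530759 / 0.093210 = 5.694

5.694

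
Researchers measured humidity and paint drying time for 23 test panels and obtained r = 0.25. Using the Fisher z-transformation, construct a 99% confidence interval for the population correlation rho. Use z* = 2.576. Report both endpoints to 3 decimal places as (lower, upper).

z_r = atanh(0.25) = 0.255413;  SE = 1/√(n−3) = 1/√20 = 0.223607
z-limits: 0.255413 ± 2.576·0.223607 = 0.255413 ± 0.576012 = [-0.320599, 0.831425]
ρ-limits: (tanh -0.320599, tanh 0.831425) = (-0.310, 0.681)

(-0.310, 0.681)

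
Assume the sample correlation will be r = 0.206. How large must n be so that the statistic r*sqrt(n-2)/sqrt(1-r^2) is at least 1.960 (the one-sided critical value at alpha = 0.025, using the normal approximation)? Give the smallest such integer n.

89

Need r·√(n−2)/√(1−r²) ≥ 1.960
√(n−2) ≥ 1.960·√(1−0.042436) / 0.206 = 1.960·0.978552 / 0.206 = 9.3105
n−2 ≥ 86.6854  ⇒  n ≥ 88.6854
Smallest integer n = 89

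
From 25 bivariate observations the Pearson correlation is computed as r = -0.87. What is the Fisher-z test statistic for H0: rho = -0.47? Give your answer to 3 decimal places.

-3.860

z_r = atanh(-0.87) = -1.333080,  z_0 = atanh(-0.47) = -0.510070
SE = 1/√(n−3) = 1/√22 = 0.213201
z = (z_r − z_0)/SE = (-1.333080 − (-0.510070)) / 0.213201 = -0.823010 / 0.213201 = -3.860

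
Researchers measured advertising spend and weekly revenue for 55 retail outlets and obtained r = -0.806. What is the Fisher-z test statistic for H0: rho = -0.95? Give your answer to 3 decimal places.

Fisher z: atanh(-0.806) = -1.115506, atanh(-0.95) = -1.831781
z = (z_r − z_0)·√(n−3) = (-1.115506 − (-1.831781))·√52 = 0.716275 · 7.211103 = 5.165

5.165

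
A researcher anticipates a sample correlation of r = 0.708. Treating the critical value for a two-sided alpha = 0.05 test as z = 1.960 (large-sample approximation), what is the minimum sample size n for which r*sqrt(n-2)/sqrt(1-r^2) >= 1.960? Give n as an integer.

6

r√(n−2)/√(1−r²) ≥ 1.960  ⇔  n−2 ≥ (1.960)²·(1−r²)/r²
(1−r²)/r² = (1−0.501264)/0.501264 = 0.9950
n ≥ 2 + 3.8416·0.9950 = 2 + 3.8224 = 5.8224
⌈5.8224⌉ = 6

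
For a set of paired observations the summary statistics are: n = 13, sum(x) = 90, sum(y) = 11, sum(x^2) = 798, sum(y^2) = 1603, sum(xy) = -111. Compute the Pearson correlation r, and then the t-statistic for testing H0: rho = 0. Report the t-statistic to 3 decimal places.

-1.257

S_xy = nΣxy − ΣxΣy = 13·(-111) − 90·11 = -1443 − 990 = -2433
S_xx = nΣx² − (Σx)² = 13·798 − 90² = 10374 − 8100 = 2274
S_yy = nΣy² − (Σy)² = 13·1603 − 11² = 20839 − 121 = 20718
r = S_xy / √(S_xx·S_yy) = -2433 / √(2274·20718) = -2433 / √47112732 = -2433 / 6863.8715 = -0.3545
t = r·√(n−2)/√(1−r²) = -0.3545·√11 / √(1−0.125670) = -1.175743 / 0.935056 = -1.257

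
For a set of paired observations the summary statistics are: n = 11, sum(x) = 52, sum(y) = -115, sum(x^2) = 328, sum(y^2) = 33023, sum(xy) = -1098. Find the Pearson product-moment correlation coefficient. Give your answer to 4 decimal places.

Numerator: nΣxy − (Σx)(Σy) = 11·(-1098) − (52)(-115) = -6098
Denominator: √[(nΣx²−(Σx)²)(nΣy²−(Σy)²)]
  nΣx²−(Σx)² = 11·328 − 2704 = 904;  nΣy²−(Σy)² = 11·33023 − 13225 = 350028
  √(904·350028) = √316425312 = 17788.3476
r = -6098 / 17788.3476 = -0.3428

-0.3428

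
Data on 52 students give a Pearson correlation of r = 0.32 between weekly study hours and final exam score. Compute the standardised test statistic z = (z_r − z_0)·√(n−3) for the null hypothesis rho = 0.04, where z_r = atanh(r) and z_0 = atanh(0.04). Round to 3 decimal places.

2.041

z_r = atanh(0.32) = 0.331647,  z_0 = atanh(0.04) = 0.040021
SE = 1/√(n−3) = 1/√49 = 0.142857
z = (z_r − z_0)/SE = (0.331647 − 0.040021) / 0.142857 = 0.291626 / 0.142857 = 2.041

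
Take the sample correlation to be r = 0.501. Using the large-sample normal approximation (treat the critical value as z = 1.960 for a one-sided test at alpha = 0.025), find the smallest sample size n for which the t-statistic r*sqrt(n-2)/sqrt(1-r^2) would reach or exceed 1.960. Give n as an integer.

r√(n−2)/√(1−r²) ≥ 1.960  ⇔  n−2 ≥ (1.960)²·(1−r²)/r²
(1−r²)/r² = (1−0.251001)/0.251001 = 2.9840
n ≥ 2 + 3.8416·2.9840 = 2 + 11.4633 = 13.4633
⌈13.4633⌉ = 14

14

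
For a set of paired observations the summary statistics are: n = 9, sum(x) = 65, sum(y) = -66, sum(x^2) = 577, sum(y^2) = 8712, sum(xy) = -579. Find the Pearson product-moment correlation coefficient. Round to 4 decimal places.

-0.1088

Numerator: nΣxy − (Σx)(Σy) = 9·(-579) − (65)(-66) = -921
Denominator: √[(nΣx²−(Σx)²)(nΣy²−(Σy)²)]
  nΣx²−(Σx)² = 9·577 − 4225 = 968;  nΣy²−(Σy)² = 9·8712 − 4356 = 74052
  √(968·74052) = √71682336 = 8466.5422
r = -921 / 8466.5422 = -0.1088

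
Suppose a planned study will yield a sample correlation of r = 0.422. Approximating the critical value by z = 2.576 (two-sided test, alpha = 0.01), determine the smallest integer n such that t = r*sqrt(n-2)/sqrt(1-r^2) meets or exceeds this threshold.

33

Need r·√(n−2)/√(1−r²) ≥ 2.576
√(n−2) ≥ 2.576·√(1−0.178084) / 0.422 = 2.576·0.906596 / 0.422 = 5.5341
n−2 ≥ 30.6263  ⇒  n ≥ 32.6263
Smallest integer n = 33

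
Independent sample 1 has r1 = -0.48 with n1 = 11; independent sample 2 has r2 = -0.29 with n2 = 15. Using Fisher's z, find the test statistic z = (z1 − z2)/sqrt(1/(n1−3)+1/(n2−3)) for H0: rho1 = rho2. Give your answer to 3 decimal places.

z1 = atanh(-0.48) = -0.522984,  z2 = atanh(-0.29) = -0.298566
SE = √(1/(n1−3) + 1/(n2−3)) = √(1/8 + 1/12) = √(0.1250000 + 0.0833333) = √0.2083333 = 0.456435
z = (z1 − z2)/SE = (-0.522984 − (-0.298566)) / 0.456435 = -0.224418 / 0.456435 = -0.492

-0.492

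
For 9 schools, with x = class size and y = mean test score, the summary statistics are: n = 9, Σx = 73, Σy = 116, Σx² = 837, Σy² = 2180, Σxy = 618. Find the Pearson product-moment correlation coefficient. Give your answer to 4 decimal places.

-0.7884

Numerator: nΣxy − (Σx)(Σy) = 9·618 − (73)(116) = -2906
Denominator: √[(nΣx²−(Σx)²)(nΣy²−(Σy)²)]
  nΣx²−(Σx)² = 9·837 − 5329 = 2204;  nΣy²−(Σy)² = 9·2180 − 13456 = 6164
  √(2204·6164) = √13585456 = 3685.8454
r = -2906 / 3685.8454 = -0.7884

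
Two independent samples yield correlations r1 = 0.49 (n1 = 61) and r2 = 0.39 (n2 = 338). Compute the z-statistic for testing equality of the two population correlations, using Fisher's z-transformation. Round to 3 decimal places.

0.874

Fisher z-transforms: z1 = atanh(0.49) = 0.536060, z2 = atanh(0.39) = 0.411800; difference d = 0.124260
Var(d) = 1/58 + 1/335 = 0.0172414 + 0.0029851 = 0.0202265
z = d/√Var(d) = 0.124260 / √0.0202265 = 0.124260 / 0.142220 = 0.874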